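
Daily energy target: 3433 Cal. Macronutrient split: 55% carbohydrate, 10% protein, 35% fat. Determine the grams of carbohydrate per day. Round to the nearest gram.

472 g/day

Carbohydrate energy = 55% × 3433 = 1888.15 kcal.
At 4 kcal/g: 1888.15 ÷ 4 = 472.0375 g.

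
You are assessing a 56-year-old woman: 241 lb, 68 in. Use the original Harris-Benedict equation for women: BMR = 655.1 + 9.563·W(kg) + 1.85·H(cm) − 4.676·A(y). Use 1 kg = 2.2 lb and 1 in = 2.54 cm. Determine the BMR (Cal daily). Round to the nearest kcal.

Convert to metric: weight = 241 ÷ 2.2 = 109.5455 kg; height = 68 × 2.54 = 172.72 cm.
Harris-Benedict: BMR = 655.1 + 9.563(109.5455) + 1.85(172.72) − 4.676(56) = 1760.3592 kcal/day.

1760 Cal daily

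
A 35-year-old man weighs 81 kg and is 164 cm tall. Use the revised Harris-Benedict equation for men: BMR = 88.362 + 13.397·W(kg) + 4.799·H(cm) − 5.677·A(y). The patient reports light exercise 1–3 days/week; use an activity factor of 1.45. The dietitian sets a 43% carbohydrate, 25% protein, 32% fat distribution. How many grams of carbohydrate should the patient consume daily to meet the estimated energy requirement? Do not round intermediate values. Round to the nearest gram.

275 g/day

Harris-Benedict: BMR = 88.362 + 13.397(81) + 4.799(164) − 5.677(35) = 1761.86 kcal/day.
TEE = 1761.86 × 1.45 = 2554.697 kcal/day.
Carbohydrate energy = 43% × 2554.697 = 1098.5197 kcal.
Carbohydrate = 1098.5197 ÷ 4 kcal/g = 274.6299 g.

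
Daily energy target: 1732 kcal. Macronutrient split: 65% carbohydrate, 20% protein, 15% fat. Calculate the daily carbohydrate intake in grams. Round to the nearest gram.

281 g/day

Carbohydrate energy = 65% × 1732 = 1125.8 kcal.
At 4 kcal/g: 1125.8 ÷ 4 = 281.45 g.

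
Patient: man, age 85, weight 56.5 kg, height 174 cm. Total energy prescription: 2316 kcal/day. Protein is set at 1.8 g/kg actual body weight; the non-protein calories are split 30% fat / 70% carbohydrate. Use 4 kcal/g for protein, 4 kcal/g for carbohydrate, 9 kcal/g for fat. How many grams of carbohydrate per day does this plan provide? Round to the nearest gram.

Protein = 1.8 × 56.5 = 101.7 g → 101.7 × 4 = 406.8 kcal.
Non-protein calories = 2316 − 406.8 = 1909.2 kcal.
Fat: 30% × 1909.2 = 572.76 kcal; carbohydrate: 1336.44 kcal.
Carbohydrate: 1336.44 kcal ÷ 4 kcal/g = 334.11 g.

334 g/day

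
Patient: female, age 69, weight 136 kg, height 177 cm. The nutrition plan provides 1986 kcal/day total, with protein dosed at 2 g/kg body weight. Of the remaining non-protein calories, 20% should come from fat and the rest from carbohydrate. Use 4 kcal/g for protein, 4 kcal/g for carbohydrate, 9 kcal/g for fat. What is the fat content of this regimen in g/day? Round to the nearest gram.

20 g/day

Protein = 2 × 136 = 272 g → 272 × 4 = 1088 kcal.
Non-protein calories = 1986 − 1088 = 898 kcal.
Fat: 20% × 898 = 179.6 kcal; carbohydrate: 718.4 kcal.
Fat: 179.6 kcal ÷ 9 kcal/g = 19.9556 g.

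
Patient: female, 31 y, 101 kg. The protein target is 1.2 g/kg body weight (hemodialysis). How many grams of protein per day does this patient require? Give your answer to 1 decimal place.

Protein = 1.2 g/kg × 101 kg = 121.2 g/day.

121.2 g/day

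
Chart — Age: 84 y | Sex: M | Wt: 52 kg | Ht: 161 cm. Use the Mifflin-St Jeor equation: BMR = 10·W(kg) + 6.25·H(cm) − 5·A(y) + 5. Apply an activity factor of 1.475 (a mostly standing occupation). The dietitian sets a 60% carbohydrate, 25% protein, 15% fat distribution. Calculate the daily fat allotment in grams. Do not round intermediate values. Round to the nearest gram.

27 g/day

Mifflin-St Jeor (male): BMR = 10(52) + 6.25(161) − 5(84) + 5 = 520 + 1006.25 − 420 + 5 = 1111.25 kcal/day.
TEE = 1111.25 × 1.475 = 1639.0938 kcal/day.
Fat energy = 15% × 1639.0938 = 245.8641 kcal.
Fat = 245.8641 ÷ 9 kcal/g = 27.3182 g.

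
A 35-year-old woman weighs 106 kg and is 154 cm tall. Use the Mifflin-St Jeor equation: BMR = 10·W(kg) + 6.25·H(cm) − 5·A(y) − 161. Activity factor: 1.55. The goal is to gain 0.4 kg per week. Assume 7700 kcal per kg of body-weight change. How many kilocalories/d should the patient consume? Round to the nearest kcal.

Mifflin-St Jeor (female): BMR = 10(106) + 6.25(154) − 5(35) − 161 = 1060 + 962.5 − 175 − 161 = 1686.5 kcal/day.
TEE = 1686.5 × 1.55 = 2614.075 kcal/day.
Required daily surplus = 0.4 × 7700 ÷ 7 = 440 kcal/day.
Target intake = 2614.075 + 440 = 3054.075 kcal/day.

3054 kilocalories/d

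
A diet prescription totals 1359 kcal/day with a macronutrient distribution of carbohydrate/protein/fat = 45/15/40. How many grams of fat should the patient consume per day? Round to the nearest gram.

Fat energy = 40% × 1359 = 543.6 kcal.
At 9 kcal/g: 543.6 ÷ 9 = 60.4 g.

60 g/day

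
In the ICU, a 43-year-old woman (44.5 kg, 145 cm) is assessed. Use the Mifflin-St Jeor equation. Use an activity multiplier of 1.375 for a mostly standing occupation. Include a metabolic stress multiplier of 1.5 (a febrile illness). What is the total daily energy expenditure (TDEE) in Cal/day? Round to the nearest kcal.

2011 Cal/day

Mifflin-St Jeor (female): BMR = 10(44.5) + 6.25(145) − 5(43) − 161 = 445 + 906.25 − 215 − 161 = 975.25 kcal/day.
TEE = BMR × activity factor = 975.25 × 1.375 = 1340.9688 kcal/day.
Apply stress factor: 1340.9688 × 1.5 = 2011.4531 kcal/day.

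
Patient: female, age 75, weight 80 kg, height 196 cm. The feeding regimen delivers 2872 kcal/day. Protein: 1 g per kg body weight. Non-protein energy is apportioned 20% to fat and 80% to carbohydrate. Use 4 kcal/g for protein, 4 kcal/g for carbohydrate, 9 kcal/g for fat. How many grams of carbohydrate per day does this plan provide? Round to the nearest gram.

510 g/day

Protein = 1 × 80 = 80 g → 80 × 4 = 320 kcal.
Non-protein calories = 2872 − 320 = 2552 kcal.
Fat: 20% × 2552 = 510.4 kcal; carbohydrate: 2041.6 kcal.
Carbohydrate: 2041.6 kcal ÷ 4 kcal/g = 510.4 g.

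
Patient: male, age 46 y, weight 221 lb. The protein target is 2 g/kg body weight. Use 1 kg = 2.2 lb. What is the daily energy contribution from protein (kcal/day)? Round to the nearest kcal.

Weight in kg = 221 ÷ 2.2 = 100.4545 kg.
Protein = 2 g/kg × 100.4545 kg = 200.9091 g/day.
Protein energy = 200.9091 g × 4 kcal/g = 803.6364 kcal/day.

804 kcal/day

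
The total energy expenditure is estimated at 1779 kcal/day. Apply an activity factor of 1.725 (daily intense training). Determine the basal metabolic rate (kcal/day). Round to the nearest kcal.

1031 kcal/day

BMR = TEE ÷ activity factor = 1779 ÷ 1.725 = 1031.3043 kcal/day.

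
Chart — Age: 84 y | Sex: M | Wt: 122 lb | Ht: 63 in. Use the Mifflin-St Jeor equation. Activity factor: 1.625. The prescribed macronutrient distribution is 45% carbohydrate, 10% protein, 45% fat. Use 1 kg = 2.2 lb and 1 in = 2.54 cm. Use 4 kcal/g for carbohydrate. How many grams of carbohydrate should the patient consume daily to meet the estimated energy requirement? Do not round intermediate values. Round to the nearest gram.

Convert to metric: weight = 122 ÷ 2.2 = 55.4545 kg; height = 63 × 2.54 = 160.02 cm.
Mifflin-St Jeor (male): BMR = 10(55.4545) + 6.25(160.02) − 5(84) + 5 = 554.5455 + 1000.125 − 420 + 5 = 1139.6705 kcal/day.
TEE = 1139.6705 × 1.625 = 1851.9645 kcal/day.
Carbohydrate energy = 45% × 1851.9645 = 833.384 kcal.
Carbohydrate = 833.384 ÷ 4 kcal/g = 208.346 g.

208 g/day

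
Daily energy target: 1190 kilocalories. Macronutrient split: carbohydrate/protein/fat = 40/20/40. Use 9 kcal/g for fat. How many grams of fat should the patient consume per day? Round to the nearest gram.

Fat energy = 40% × 1190 = 476 kcal.
At 9 kcal/g: 476 ÷ 9 = 52.8889 g.

53 g/day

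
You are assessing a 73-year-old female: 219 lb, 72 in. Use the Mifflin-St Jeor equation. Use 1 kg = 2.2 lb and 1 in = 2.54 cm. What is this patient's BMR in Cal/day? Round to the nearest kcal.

1612 Cal/day

Convert to metric: weight = 219 ÷ 2.2 = 99.5455 kg; height = 72 × 2.54 = 182.88 cm.
Mifflin-St Jeor (female): BMR = 10(99.5455) + 6.25(182.88) − 5(73) − 161 = 995.4545 + 1143 − 365 − 161 = 1612.4545 kcal/day.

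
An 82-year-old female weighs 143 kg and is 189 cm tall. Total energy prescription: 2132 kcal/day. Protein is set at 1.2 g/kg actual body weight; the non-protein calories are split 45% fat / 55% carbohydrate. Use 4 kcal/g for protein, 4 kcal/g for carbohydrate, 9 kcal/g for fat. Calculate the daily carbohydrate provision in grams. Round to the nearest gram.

Protein = 1.2 × 143 = 171.6 g → 171.6 × 4 = 686.4 kcal.
Non-protein calories = 2132 − 686.4 = 1445.6 kcal.
Fat: 45% × 1445.6 = 650.52 kcal; carbohydrate: 795.08 kcal.
Carbohydrate: 795.08 kcal ÷ 4 kcal/g = 198.77 g.

199 g/day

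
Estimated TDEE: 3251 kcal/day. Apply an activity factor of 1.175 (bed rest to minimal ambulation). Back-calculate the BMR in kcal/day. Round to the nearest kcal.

2767 kcal/day

BMR = TEE ÷ activity factor = 3251 ÷ 1.175 = 2766.8085 kcal/day.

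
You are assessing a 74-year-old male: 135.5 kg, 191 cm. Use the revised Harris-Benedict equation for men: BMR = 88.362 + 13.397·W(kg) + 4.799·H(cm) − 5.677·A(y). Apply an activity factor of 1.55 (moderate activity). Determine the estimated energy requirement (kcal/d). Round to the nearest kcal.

Harris-Benedict: BMR = 88.362 + 13.397(135.5) + 4.799(191) − 5.677(74) = 2400.1665 kcal/day.
TEE = BMR × activity factor = 2400.1665 × 1.55 = 3720.2581 kcal/day.

3720 kcal/d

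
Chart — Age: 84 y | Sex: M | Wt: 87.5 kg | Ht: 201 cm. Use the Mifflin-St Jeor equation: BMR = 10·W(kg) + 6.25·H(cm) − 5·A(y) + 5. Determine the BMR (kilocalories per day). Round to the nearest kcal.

1716 kilocalories per day

Mifflin-St Jeor (male): BMR = 10(87.5) + 6.25(201) − 5(84) + 5 = 875 + 1256.25 − 420 + 5 = 1716.25 kcal/day.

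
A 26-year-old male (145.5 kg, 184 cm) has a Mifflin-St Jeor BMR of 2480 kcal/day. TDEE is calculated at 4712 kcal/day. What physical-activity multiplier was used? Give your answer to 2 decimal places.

Activity factor = TEE ÷ BMR = 4712 ÷ 2480 = 1.9.

1.90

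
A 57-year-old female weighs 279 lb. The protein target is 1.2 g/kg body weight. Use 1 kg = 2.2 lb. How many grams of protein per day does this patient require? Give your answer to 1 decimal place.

152.2 g/day

Weight in kg = 279 ÷ 2.2 = 126.8182 kg.
Protein = 1.2 g/kg × 126.8182 kg = 152.1818 g/day.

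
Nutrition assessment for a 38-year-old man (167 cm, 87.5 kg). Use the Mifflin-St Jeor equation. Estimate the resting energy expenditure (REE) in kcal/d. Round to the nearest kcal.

Mifflin-St Jeor (male): BMR = 10(87.5) + 6.25(167) − 5(38) + 5 = 875 + 1043.75 − 190 + 5 = 1733.75 kcal/day.

1734 kcal/d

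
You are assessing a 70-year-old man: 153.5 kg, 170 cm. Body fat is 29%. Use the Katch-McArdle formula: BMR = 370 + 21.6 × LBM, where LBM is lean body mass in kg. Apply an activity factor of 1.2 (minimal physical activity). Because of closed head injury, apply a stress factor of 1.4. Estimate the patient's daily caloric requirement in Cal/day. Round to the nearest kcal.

4576 Cal/day

LBM = 153.5 × (1 − 0.29) = 108.985 kg. Katch-McArdle: BMR = 370 + 21.6 × 108.985 = 2724.076 kcal/day.
TEE = BMR × activity factor = 2724.076 × 1.2 = 3268.8912 kcal/day.
Apply stress factor: 3268.8912 × 1.4 = 4576.4477 kcal/day.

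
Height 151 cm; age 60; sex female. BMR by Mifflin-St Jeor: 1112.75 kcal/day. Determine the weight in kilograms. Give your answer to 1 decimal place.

63.0 kg

1112.75 = 10·W + 6.25(151) − 5(60) − 161
10·W = 1112.75 − 482.75 = 630, so W = 63 kg.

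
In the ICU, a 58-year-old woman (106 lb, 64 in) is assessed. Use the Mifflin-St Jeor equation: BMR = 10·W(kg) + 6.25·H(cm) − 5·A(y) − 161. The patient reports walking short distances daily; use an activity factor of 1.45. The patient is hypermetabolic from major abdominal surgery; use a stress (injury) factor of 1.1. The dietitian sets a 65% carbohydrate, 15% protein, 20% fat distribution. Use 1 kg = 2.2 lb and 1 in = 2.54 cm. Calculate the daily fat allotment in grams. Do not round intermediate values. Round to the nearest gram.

Convert to metric: weight = 106 ÷ 2.2 = 48.1818 kg; height = 64 × 2.54 = 162.56 cm.
Mifflin-St Jeor (female): BMR = 10(48.1818) + 6.25(162.56) − 5(58) − 161 = 481.8182 + 1016 − 290 − 161 = 1046.8182 kcal/day.
TEE = 1046.8182 × 1.45 = 1517.8864 kcal/day.
With stress factor 1.1: 1517.8864 × 1.1 = 1669.675 kcal/day.
Fat energy = 20% × 1669.675 = 333.935 kcal.
Fat = 333.935 ÷ 9 kcal/g = 37.1039 g.

37 g/day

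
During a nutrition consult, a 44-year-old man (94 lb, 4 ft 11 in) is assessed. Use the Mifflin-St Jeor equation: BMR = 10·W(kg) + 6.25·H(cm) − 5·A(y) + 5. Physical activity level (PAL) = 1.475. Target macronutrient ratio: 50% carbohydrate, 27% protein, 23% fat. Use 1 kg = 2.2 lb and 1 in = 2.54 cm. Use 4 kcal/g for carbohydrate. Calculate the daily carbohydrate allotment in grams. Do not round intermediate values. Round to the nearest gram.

Convert to metric: weight = 94 ÷ 2.2 = 42.7273 kg; height = (4×12 + 11) × 2.54 = 59 × 2.54 = 149.86 cm.
Mifflin-St Jeor (male): BMR = 10(42.7273) + 6.25(149.86) − 5(44) + 5 = 427.2727 + 936.625 − 220 + 5 = 1148.8977 kcal/day.
TEE = 1148.8977 × 1.475 = 1694.6241 kcal/day.
Carbohydrate energy = 50% × 1694.6241 = 847.3121 kcal.
Carbohydrate = 847.3121 ÷ 4 kcal/g = 211.828 g.

212 g/day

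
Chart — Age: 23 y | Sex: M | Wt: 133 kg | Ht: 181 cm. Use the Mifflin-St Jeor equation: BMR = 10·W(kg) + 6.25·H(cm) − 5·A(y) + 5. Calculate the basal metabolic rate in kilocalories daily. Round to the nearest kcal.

2351 kilocalories daily

Mifflin-St Jeor (male): BMR = 10(133) + 6.25(181) − 5(23) + 5 = 1330 + 1131.25 − 115 + 5 = 2351.25 kcal/day.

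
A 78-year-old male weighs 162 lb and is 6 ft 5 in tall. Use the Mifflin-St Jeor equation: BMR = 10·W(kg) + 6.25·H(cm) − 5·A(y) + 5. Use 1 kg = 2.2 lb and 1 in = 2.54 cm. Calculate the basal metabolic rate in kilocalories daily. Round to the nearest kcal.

1574 kilocalories daily

Convert to metric: weight = 162 ÷ 2.2 = 73.6364 kg; height = (6×12 + 5) × 2.54 = 77 × 2.54 = 195.58 cm.
Mifflin-St Jeor (male): BMR = 10(73.6364) + 6.25(195.58) − 5(78) + 5 = 736.3636 + 1222.375 − 390 + 5 = 1573.7386 kcal/day.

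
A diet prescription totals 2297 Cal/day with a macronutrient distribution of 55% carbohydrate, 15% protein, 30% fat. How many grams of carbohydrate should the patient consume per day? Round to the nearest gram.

Carbohydrate energy = 55% × 2297 = 1263.35 kcal.
At 4 kcal/g: 1263.35 ÷ 4 = 315.8375 g.

316 g/day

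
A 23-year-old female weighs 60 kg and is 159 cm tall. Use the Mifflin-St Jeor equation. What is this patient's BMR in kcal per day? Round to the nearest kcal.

1318 kcal per day

Mifflin-St Jeor (female): BMR = 10(60) + 6.25(159) − 5(23) − 161 = 600 + 993.75 − 115 − 161 = 1317.75 kcal/day.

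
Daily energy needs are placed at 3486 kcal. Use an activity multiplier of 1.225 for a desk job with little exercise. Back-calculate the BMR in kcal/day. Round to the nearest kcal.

2846 kcal/day

BMR = TEE ÷ activity factor = 3486 ÷ 1.225 = 2845.7143 kcal/day.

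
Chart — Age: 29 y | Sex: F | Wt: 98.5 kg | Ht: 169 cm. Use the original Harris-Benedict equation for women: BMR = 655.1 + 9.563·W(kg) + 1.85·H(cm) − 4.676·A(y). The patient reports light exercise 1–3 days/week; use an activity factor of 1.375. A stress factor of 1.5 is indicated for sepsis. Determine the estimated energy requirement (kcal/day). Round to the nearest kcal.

3659 kcal/day

Harris-Benedict: BMR = 655.1 + 9.563(98.5) + 1.85(169) − 4.676(29) = 1774.1015 kcal/day.
TEE = BMR × activity factor = 1774.1015 × 1.375 = 2439.3896 kcal/day.
Apply stress factor: 2439.3896 × 1.5 = 3659.0843 kcal/day.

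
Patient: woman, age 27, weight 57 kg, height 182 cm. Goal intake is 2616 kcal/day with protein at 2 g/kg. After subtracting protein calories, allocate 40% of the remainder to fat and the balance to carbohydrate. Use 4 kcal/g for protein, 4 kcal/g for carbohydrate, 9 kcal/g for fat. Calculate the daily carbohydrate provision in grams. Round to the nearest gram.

Protein = 2 × 57 = 114 g → 114 × 4 = 456 kcal.
Non-protein calories = 2616 − 456 = 2160 kcal.
Fat: 40% × 2160 = 864 kcal; carbohydrate: 1296 kcal.
Carbohydrate: 1296 kcal ÷ 4 kcal/g = 324 g.

324 g/day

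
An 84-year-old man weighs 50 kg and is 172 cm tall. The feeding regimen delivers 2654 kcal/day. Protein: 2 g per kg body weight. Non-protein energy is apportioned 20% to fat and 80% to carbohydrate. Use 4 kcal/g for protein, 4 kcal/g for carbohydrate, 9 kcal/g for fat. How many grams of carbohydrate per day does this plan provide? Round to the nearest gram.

451 g/day

Protein = 2 × 50 = 100 g → 100 × 4 = 400 kcal.
Non-protein calories = 2654 − 400 = 2254 kcal.
Fat: 20% × 2254 = 450.8 kcal; carbohydrate: 1803.2 kcal.
Carbohydrate: 1803.2 kcal ÷ 4 kcal/g = 450.8 g.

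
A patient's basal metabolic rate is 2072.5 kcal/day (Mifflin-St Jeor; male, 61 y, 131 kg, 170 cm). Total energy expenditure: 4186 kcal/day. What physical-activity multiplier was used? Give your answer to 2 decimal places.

Activity factor = TEE ÷ BMR = 4186 ÷ 2072.5 = 2.02.

2.02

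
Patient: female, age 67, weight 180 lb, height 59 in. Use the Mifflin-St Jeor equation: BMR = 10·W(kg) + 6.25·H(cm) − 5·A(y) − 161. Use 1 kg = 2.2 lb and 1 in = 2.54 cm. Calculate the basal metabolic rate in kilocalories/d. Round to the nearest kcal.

1259 kilocalories/d

Convert to metric: weight = 180 ÷ 2.2 = 81.8182 kg; height = 59 × 2.54 = 149.86 cm.
Mifflin-St Jeor (female): BMR = 10(81.8182) + 6.25(149.86) − 5(67) − 161 = 818.1818 + 936.625 − 335 − 161 = 1258.8068 kcal/day.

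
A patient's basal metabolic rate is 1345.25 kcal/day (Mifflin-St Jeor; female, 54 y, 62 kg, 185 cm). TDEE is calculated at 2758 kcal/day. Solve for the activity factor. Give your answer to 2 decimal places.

2.05

Activity factor = TEE ÷ BMR = 2758 ÷ 1345.25 = 2.05.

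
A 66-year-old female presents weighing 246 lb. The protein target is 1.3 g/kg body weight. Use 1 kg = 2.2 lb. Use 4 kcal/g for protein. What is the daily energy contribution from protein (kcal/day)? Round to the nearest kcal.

Weight in kg = 246 ÷ 2.2 = 111.8182 kg.
Protein = 1.3 g/kg × 111.8182 kg = 145.3636 g/day.
Protein energy = 145.3636 g × 4 kcal/g = 581.4545 kcal/day.

581 kcal/day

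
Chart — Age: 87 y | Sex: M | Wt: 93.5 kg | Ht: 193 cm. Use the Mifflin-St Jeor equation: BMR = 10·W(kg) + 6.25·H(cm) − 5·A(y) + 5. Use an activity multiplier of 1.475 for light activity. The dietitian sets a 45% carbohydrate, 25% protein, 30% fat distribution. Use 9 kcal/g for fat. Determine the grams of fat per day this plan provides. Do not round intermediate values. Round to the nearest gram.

84 g/day

Mifflin-St Jeor (male): BMR = 10(93.5) + 6.25(193) − 5(87) + 5 = 935 + 1206.25 − 435 + 5 = 1711.25 kcal/day.
TEE = 1711.25 × 1.475 = 2524.0938 kcal/day.
Fat energy = 30% × 2524.0938 = 757.2281 kcal.
Fat = 757.2281 ÷ 9 kcal/g = 84.1365 g.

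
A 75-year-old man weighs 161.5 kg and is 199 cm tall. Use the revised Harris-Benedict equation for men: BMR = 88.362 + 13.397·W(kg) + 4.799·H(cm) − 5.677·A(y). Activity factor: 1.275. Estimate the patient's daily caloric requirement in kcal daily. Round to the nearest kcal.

Harris-Benedict: BMR = 88.362 + 13.397(161.5) + 4.799(199) − 5.677(75) = 2781.2035 kcal/day.
TEE = BMR × activity factor = 2781.2035 × 1.275 = 3546.0345 kcal/day.

3546 kcal daily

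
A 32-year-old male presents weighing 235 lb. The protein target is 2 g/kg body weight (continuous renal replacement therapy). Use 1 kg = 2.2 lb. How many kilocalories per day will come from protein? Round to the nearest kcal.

Weight in kg = 235 ÷ 2.2 = 106.8182 kg.
Protein = 2 g/kg × 106.8182 kg = 213.6364 g/day.
Protein energy = 213.6364 g × 4 kcal/g = 854.5455 kcal/day.

855 kcal/day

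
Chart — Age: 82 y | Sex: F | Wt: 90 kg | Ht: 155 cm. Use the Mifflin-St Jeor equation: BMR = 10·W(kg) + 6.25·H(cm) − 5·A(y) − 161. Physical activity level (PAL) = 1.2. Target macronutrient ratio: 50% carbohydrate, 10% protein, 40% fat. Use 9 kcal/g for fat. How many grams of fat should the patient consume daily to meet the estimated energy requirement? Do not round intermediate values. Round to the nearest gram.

69 g/day

Mifflin-St Jeor (female): BMR = 10(90) + 6.25(155) − 5(82) − 161 = 900 + 968.75 − 410 − 161 = 1297.75 kcal/day.
TEE = 1297.75 × 1.2 = 1557.3 kcal/day.
Fat energy = 40% × 1557.3 = 622.92 kcal.
Fat = 622.92 ÷ 9 kcal/g = 69.2133 g.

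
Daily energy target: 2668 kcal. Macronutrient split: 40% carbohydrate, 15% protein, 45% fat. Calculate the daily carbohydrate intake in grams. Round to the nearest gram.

267 g/day

Carbohydrate energy = 40% × 2668 = 1067.2 kcal.
At 4 kcal/g: 1067.2 ÷ 4 = 266.8 g.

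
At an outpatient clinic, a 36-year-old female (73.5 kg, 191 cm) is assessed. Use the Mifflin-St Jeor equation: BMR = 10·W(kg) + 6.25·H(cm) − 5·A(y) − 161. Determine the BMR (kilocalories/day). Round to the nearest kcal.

Mifflin-St Jeor (female): BMR = 10(73.5) + 6.25(191) − 5(36) − 161 = 735 + 1193.75 − 180 − 161 = 1587.75 kcal/day.

1588 kilocalories/day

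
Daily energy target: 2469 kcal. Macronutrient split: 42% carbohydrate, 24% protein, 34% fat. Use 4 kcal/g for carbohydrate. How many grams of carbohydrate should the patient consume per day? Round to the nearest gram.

Carbohydrate energy = 42% × 2469 = 1036.98 kcal.
At 4 kcal/g: 1036.98 ÷ 4 = 259.245 g.

259 g/day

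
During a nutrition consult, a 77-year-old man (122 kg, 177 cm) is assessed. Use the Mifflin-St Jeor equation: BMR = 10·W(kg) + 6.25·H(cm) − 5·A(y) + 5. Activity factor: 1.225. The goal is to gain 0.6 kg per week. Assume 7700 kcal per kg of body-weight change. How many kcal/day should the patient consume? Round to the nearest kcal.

Mifflin-St Jeor (male): BMR = 10(122) + 6.25(177) − 5(77) + 5 = 1220 + 1106.25 − 385 + 5 = 1946.25 kcal/day.
TEE = 1946.25 × 1.225 = 2384.1563 kcal/day.
Required daily surplus = 0.6 × 7700 ÷ 7 = 660 kcal/day.
Target intake = 2384.1563 + 660 = 3044.1563 kcal/day.

3044 kcal/day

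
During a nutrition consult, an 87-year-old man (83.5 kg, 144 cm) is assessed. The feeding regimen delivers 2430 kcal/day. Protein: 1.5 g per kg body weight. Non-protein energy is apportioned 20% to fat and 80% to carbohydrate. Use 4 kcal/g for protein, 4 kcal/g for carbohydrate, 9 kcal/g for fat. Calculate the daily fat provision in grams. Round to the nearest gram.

Protein = 1.5 × 83.5 = 125.25 g → 125.25 × 4 = 501 kcal.
Non-protein calories = 2430 − 501 = 1929 kcal.
Fat: 20% × 1929 = 385.8 kcal; carbohydrate: 1543.2 kcal.
Fat: 385.8 kcal ÷ 9 kcal/g = 42.8667 g.

43 g/day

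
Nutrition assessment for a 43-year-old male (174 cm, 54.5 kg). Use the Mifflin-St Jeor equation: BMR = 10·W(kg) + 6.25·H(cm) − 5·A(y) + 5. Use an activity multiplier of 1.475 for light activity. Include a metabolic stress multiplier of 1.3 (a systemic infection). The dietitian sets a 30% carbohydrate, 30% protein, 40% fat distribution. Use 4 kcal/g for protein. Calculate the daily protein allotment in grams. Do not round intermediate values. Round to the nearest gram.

Mifflin-St Jeor (male): BMR = 10(54.5) + 6.25(174) − 5(43) + 5 = 545 + 1087.5 − 215 + 5 = 1422.5 kcal/day.
TEE = 1422.5 × 1.475 = 2098.1875 kcal/day.
With stress factor 1.3: 2098.1875 × 1.3 = 2727.6438 kcal/day.
Protein energy = 30% × 2727.6438 = 818.2931 kcal.
Protein = 818.2931 ÷ 4 kcal/g = 204.5733 g.

205 g/day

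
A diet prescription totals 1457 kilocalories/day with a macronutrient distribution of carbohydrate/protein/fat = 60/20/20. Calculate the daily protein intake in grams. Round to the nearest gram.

73 g/day

Protein energy = 20% × 1457 = 291.4 kcal.
At 4 kcal/g: 291.4 ÷ 4 = 72.85 g.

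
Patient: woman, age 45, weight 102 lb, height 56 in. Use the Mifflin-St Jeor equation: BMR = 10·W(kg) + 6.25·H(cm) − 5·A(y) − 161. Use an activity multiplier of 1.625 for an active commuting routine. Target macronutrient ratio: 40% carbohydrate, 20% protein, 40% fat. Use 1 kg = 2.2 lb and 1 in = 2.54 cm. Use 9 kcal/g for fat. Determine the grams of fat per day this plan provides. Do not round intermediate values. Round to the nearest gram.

70 g/day

Convert to metric: weight = 102 ÷ 2.2 = 46.3636 kg; height = 56 × 2.54 = 142.24 cm.
Mifflin-St Jeor (female): BMR = 10(46.3636) + 6.25(142.24) − 5(45) − 161 = 463.6364 + 889 − 225 − 161 = 966.6364 kcal/day.
TEE = 966.6364 × 1.625 = 1570.7841 kcal/day.
Fat energy = 40% × 1570.7841 = 628.3136 kcal.
Fat = 628.3136 ÷ 9 kcal/g = 69.8126 g.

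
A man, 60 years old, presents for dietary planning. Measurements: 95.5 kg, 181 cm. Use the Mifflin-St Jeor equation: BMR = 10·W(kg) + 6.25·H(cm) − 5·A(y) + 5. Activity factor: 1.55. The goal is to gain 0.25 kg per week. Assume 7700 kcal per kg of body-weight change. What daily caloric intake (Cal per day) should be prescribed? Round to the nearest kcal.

3051 Cal per day

Mifflin-St Jeor (male): BMR = 10(95.5) + 6.25(181) − 5(60) + 5 = 955 + 1131.25 − 300 + 5 = 1791.25 kcal/day.
TEE = 1791.25 × 1.55 = 2776.4375 kcal/day.
Required daily surplus = 0.25 × 7700 ÷ 7 = 275 kcal/day.
Target intake = 2776.4375 + 275 = 3051.4375 kcal/day.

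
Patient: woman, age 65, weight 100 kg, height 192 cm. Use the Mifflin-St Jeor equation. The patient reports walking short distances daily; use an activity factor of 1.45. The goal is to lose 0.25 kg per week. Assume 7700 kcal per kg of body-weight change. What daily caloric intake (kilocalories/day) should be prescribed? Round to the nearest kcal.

Mifflin-St Jeor (female): BMR = 10(100) + 6.25(192) − 5(65) − 161 = 1000 + 1200 − 325 − 161 = 1714 kcal/day.
TEE = 1714 × 1.45 = 2485.3 kcal/day.
Required daily deficit = 0.25 × 7700 ÷ 7 = 275 kcal/day.
Target intake = 2485.3 − 275 = 2210.3 kcal/day.

2210 kilocalories/day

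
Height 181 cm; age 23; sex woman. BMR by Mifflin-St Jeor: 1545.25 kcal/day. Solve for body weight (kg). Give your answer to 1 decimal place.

69.0 kg

1545.25 = 10·W + 6.25(181) − 5(23) − 161
10·W = 1545.25 − 855.25 = 690, so W = 69 kg.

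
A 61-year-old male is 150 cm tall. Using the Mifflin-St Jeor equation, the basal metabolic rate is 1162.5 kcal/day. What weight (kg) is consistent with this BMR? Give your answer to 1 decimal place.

52.5 kg

1162.5 = 10·W + 6.25(150) − 5(61) + 5
10·W = 1162.5 − 637.5 = 525, so W = 52.5 kg.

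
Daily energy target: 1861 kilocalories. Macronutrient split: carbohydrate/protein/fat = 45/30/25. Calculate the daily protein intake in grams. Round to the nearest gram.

Protein energy = 30% × 1861 = 558.3 kcal.
At 4 kcal/g: 558.3 ÷ 4 = 139.575 g.

140 g/day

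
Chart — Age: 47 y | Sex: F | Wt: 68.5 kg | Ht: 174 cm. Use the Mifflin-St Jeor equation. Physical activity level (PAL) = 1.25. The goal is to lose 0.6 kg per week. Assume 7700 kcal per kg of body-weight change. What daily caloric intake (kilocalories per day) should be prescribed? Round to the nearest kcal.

1061 kilocalories per day

Mifflin-St Jeor (female): BMR = 10(68.5) + 6.25(174) − 5(47) − 161 = 685 + 1087.5 − 235 − 161 = 1376.5 kcal/day.
TEE = 1376.5 × 1.25 = 1720.625 kcal/day.
Required daily deficit = 0.6 × 7700 ÷ 7 = 660 kcal/day.
Target intake = 1720.625 − 660 = 1060.625 kcal/day.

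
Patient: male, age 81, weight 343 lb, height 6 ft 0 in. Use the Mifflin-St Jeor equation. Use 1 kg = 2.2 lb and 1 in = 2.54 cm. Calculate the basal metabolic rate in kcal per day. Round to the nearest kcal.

Convert to metric: weight = 343 ÷ 2.2 = 155.9091 kg; height = (6×12 + 0) × 2.54 = 72 × 2.54 = 182.88 cm.
Mifflin-St Jeor (male): BMR = 10(155.9091) + 6.25(182.88) − 5(81) + 5 = 1559.0909 + 1143 − 405 + 5 = 2302.0909 kcal/day.

2302 kcal per day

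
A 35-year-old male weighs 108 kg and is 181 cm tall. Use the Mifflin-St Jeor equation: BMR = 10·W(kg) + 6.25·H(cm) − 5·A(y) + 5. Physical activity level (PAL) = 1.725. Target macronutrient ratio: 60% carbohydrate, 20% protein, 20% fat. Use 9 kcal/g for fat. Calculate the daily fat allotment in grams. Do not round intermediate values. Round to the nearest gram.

Mifflin-St Jeor (male): BMR = 10(108) + 6.25(181) − 5(35) + 5 = 1080 + 1131.25 − 175 + 5 = 2041.25 kcal/day.
TEE = 2041.25 × 1.725 = 3521.1563 kcal/day.
Fat energy = 20% × 3521.1563 = 704.2313 kcal.
Fat = 704.2313 ÷ 9 kcal/g = 78.2479 g.

78 g/day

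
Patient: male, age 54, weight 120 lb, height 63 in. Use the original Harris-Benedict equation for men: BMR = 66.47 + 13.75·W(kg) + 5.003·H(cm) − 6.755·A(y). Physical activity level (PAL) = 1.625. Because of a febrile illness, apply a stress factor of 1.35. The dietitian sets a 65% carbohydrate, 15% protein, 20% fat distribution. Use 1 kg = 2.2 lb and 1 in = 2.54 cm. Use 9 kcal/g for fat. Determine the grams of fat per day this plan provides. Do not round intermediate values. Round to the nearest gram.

61 g/day

Convert to metric: weight = 120 ÷ 2.2 = 54.5455 kg; height = 63 × 2.54 = 160.02 cm.
Harris-Benedict: BMR = 66.47 + 13.75(54.5455) + 5.003(160.02) − 6.755(54) = 1252.2801 kcal/day.
TEE = 1252.2801 × 1.625 = 2034.9551 kcal/day.
With stress factor 1.35: 2034.9551 × 1.35 = 2747.1894 kcal/day.
Fat energy = 20% × 2747.1894 = 549.4379 kcal.
Fat = 549.4379 ÷ 9 kcal/g = 61.0487 g.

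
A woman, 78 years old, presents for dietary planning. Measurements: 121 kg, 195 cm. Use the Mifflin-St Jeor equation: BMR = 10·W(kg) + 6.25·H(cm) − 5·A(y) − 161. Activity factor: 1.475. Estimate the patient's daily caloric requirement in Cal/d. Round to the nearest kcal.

2770 Cal/d

Mifflin-St Jeor (female): BMR = 10(121) + 6.25(195) − 5(78) − 161 = 1210 + 1218.75 − 390 − 161 = 1877.75 kcal/day.
TEE = BMR × activity factor = 1877.75 × 1.475 = 2769.6813 kcal/day.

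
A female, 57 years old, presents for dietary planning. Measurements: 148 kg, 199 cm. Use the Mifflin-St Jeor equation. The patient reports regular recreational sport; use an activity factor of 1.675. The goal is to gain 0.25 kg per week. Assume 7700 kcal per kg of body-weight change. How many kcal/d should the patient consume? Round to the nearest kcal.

4090 kcal/d

Mifflin-St Jeor (female): BMR = 10(148) + 6.25(199) − 5(57) − 161 = 1480 + 1243.75 − 285 − 161 = 2277.75 kcal/day.
TEE = 2277.75 × 1.675 = 3815.2313 kcal/day.
Required daily surplus = 0.25 × 7700 ÷ 7 = 275 kcal/day.
Target intake = 3815.2313 + 275 = 4090.2313 kcal/day.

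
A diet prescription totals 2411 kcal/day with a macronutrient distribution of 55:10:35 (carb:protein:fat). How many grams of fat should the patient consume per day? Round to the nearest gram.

Fat energy = 35% × 2411 = 843.85 kcal.
At 9 kcal/g: 843.85 ÷ 9 = 93.7611 g.

94 g/day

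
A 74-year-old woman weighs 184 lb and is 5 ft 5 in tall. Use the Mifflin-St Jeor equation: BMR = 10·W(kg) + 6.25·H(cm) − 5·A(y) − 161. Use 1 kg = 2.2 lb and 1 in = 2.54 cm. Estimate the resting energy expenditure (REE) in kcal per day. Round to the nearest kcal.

Convert to metric: weight = 184 ÷ 2.2 = 83.6364 kg; height = (5×12 + 5) × 2.54 = 65 × 2.54 = 165.1 cm.
Mifflin-St Jeor (female): BMR = 10(83.6364) + 6.25(165.1) − 5(74) − 161 = 836.3636 + 1031.875 − 370 − 161 = 1337.2386 kcal/day.

1337 kcal per day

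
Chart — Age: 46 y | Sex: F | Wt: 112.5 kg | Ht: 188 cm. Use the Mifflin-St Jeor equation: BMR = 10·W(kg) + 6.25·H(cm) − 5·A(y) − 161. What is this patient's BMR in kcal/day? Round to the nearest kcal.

Mifflin-St Jeor (female): BMR = 10(112.5) + 6.25(188) − 5(46) − 161 = 1125 + 1175 − 230 − 161 = 1909 kcal/day.

1909 kcal/day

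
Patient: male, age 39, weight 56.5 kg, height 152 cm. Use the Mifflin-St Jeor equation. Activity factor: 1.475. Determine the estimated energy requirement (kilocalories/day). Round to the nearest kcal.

1954 kilocalories/day

Mifflin-St Jeor (male): BMR = 10(56.5) + 6.25(152) − 5(39) + 5 = 565 + 950 − 195 + 5 = 1325 kcal/day.
TEE = BMR × activity factor = 1325 × 1.475 = 1954.375 kcal/day.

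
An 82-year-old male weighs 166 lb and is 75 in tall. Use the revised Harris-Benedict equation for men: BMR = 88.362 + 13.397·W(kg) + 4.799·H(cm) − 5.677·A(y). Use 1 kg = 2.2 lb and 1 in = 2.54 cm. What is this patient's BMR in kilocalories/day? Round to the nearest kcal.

Convert to metric: weight = 166 ÷ 2.2 = 75.4545 kg; height = 75 × 2.54 = 190.5 cm.
Harris-Benedict: BMR = 88.362 + 13.397(75.4545) + 4.799(190.5) − 5.677(82) = 1547.922 kcal/day.

1548 kilocalories/day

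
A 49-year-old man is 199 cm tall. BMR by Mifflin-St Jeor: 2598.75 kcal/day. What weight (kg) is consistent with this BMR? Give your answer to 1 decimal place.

2598.75 = 10·W + 6.25(199) − 5(49) + 5
10·W = 2598.75 − 1003.75 = 1595, so W = 159.5 kg.

159.5 kg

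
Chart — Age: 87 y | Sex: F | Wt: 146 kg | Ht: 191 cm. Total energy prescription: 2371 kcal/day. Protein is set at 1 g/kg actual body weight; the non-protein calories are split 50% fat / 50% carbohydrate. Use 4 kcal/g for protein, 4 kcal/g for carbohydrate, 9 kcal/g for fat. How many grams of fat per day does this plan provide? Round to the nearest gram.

Protein = 1 × 146 = 146 g → 146 × 4 = 584 kcal.
Non-protein calories = 2371 − 584 = 1787 kcal.
Fat: 50% × 1787 = 893.5 kcal; carbohydrate: 893.5 kcal.
Fat: 893.5 kcal ÷ 9 kcal/g = 99.2778 g.

99 g/day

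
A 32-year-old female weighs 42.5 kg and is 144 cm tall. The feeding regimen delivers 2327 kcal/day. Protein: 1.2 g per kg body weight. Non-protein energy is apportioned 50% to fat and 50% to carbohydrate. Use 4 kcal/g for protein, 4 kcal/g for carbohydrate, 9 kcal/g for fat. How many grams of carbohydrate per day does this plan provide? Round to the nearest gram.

265 g/day

Protein = 1.2 × 42.5 = 51 g → 51 × 4 = 204 kcal.
Non-protein calories = 2327 − 204 = 2123 kcal.
Fat: 50% × 2123 = 1061.5 kcal; carbohydrate: 1061.5 kcal.
Carbohydrate: 1061.5 kcal ÷ 4 kcal/g = 265.375 g.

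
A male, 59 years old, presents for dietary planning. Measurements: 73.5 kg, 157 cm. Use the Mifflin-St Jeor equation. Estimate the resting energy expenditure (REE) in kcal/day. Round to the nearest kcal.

Mifflin-St Jeor (male): BMR = 10(73.5) + 6.25(157) − 5(59) + 5 = 735 + 981.25 − 295 + 5 = 1426.25 kcal/day.

1426 kcal/day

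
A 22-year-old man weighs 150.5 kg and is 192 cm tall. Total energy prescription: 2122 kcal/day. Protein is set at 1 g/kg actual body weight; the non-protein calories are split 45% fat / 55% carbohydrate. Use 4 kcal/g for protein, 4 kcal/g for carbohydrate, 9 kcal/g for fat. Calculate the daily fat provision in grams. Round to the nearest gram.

76 g/day

Protein = 1 × 150.5 = 150.5 g → 150.5 × 4 = 602 kcal.
Non-protein calories = 2122 − 602 = 1520 kcal.
Fat: 45% × 1520 = 684 kcal; carbohydrate: 836 kcal.
Fat: 684 kcal ÷ 9 kcal/g = 76 g.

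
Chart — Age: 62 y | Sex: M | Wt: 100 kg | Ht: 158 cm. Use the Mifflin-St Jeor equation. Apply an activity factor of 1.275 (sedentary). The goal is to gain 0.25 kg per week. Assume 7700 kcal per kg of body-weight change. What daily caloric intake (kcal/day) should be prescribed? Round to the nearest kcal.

Mifflin-St Jeor (male): BMR = 10(100) + 6.25(158) − 5(62) + 5 = 1000 + 987.5 − 310 + 5 = 1682.5 kcal/day.
TEE = 1682.5 × 1.275 = 2145.1875 kcal/day.
Required daily surplus = 0.25 × 7700 ÷ 7 = 275 kcal/day.
Target intake = 2145.1875 + 275 = 2420.1875 kcal/day.

2420 kcal/day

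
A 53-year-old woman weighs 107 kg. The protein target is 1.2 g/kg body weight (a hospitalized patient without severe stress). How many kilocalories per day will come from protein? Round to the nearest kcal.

Protein = 1.2 g/kg × 107 kg = 128.4 g/day.
Protein energy = 128.4 g × 4 kcal/g = 513.6 kcal/day.

514 kcal/day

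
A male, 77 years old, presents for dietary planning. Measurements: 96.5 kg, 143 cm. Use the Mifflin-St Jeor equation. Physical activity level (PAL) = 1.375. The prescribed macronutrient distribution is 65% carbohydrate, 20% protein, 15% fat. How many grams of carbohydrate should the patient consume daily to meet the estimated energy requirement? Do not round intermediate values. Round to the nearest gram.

Mifflin-St Jeor (male): BMR = 10(96.5) + 6.25(143) − 5(77) + 5 = 965 + 893.75 − 385 + 5 = 1478.75 kcal/day.
TEE = 1478.75 × 1.375 = 2033.2813 kcal/day.
Carbohydrate energy = 65% × 2033.2813 = 1321.6328 kcal.
Carbohydrate = 1321.6328 ÷ 4 kcal/g = 330.4082 g.

330 g/day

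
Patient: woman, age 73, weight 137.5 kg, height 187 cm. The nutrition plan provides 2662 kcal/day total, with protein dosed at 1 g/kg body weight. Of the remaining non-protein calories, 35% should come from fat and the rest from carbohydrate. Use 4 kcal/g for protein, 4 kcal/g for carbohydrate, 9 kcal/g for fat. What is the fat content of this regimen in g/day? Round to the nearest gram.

82 g/day

Protein = 1 × 137.5 = 137.5 g → 137.5 × 4 = 550 kcal.
Non-protein calories = 2662 − 550 = 2112 kcal.
Fat: 35% × 2112 = 739.2 kcal; carbohydrate: 1372.8 kcal.
Fat: 739.2 kcal ÷ 9 kcal/g = 82.1333 g.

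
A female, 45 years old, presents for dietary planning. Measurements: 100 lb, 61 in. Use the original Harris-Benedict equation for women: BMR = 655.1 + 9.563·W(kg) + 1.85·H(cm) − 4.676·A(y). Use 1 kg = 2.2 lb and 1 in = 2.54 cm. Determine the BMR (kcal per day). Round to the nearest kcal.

Convert to metric: weight = 100 ÷ 2.2 = 45.4545 kg; height = 61 × 2.54 = 154.94 cm.
Harris-Benedict: BMR = 655.1 + 9.563(45.4545) + 1.85(154.94) − 4.676(45) = 1166.0008 kcal/day.

1166 kcal per day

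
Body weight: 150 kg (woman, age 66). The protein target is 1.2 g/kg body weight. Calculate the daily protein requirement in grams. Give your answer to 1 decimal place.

Protein = 1.2 g/kg × 150 kg = 180 g/day.

180.0 g/day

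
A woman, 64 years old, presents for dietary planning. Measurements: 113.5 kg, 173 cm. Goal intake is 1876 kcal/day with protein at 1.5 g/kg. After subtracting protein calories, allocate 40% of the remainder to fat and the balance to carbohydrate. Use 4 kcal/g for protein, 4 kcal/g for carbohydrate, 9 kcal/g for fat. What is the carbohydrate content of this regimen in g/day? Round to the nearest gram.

179 g/day

Protein = 1.5 × 113.5 = 170.25 g → 170.25 × 4 = 681 kcal.
Non-protein calories = 1876 − 681 = 1195 kcal.
Fat: 40% × 1195 = 478 kcal; carbohydrate: 717 kcal.
Carbohydrate: 717 kcal ÷ 4 kcal/g = 179.25 g.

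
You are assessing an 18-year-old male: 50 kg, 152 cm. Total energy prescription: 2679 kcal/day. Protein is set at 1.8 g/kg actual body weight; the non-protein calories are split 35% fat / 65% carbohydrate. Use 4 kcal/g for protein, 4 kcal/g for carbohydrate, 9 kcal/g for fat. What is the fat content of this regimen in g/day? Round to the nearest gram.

90 g/day

Protein = 1.8 × 50 = 90 g → 90 × 4 = 360 kcal.
Non-protein calories = 2679 − 360 = 2319 kcal.
Fat: 35% × 2319 = 811.65 kcal; carbohydrate: 1507.35 kcal.
Fat: 811.65 kcal ÷ 9 kcal/g = 90.1833 g.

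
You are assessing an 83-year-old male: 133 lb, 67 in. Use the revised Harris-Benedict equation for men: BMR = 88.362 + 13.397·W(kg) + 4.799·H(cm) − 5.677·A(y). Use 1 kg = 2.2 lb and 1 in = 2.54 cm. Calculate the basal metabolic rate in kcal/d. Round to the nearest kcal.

Convert to metric: weight = 133 ÷ 2.2 = 60.4545 kg; height = 67 × 2.54 = 170.18 cm.
Harris-Benedict: BMR = 88.362 + 13.397(60.4545) + 4.799(170.18) − 5.677(83) = 1243.7744 kcal/day.

1244 kcal/d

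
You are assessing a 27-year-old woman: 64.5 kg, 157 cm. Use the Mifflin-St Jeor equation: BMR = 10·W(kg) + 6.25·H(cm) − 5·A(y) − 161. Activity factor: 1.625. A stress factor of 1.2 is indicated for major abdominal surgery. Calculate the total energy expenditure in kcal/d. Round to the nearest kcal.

Mifflin-St Jeor (female): BMR = 10(64.5) + 6.25(157) − 5(27) − 161 = 645 + 981.25 − 135 − 161 = 1330.25 kcal/day.
TEE = BMR × activity factor = 1330.25 × 1.625 = 2161.6563 kcal/day.
Apply stress factor: 2161.6563 × 1.2 = 2593.9875 kcal/day.

2594 kcal/d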